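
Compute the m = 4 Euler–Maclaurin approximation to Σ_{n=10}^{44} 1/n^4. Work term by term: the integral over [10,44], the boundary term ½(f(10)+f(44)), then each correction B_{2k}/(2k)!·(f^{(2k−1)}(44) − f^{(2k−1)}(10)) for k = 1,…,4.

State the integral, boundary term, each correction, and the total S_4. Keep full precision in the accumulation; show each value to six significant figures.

S_4 ≈ 0.000382868

∫_10^44 1/x^4 dx evaluates to 0.000329420.
Endpoint term: (f(10) + f(44))/2 = (0.000100000 + 2.66802e-07)/2 = 5.01334e-05.
Running total after boundary: 0.000379554.
Correction k=1: B_{2}/2! · (f^{(1)}(44) − f^{(1)}(10)) = 1/12 · (-2.42547e-08 − (-4.00000e-05)) = 3.33131e-06.
Partial sum through k=1: 0.000382885.
Correction k=2: B_{4}/4! · (f^{(3)}(44) − f^{(3)}(10)) = −1/720 · (-3.75848e-10 − (-1.20000e-05)) = -1.66661e-08.
Partial sum through k=2: 0.000382868.
Correction k=3: B_{6}/6! · (f^{(5)}(44) − f^{(5)}(10)) = 1/30240 · (-1.08716e-11 − (-6.72000e-06)) = 2.22222e-10.
Partial sum through k=3: 0.000382869.
Correction k=4: B_{8}/8! · (f^{(7)}(44) − f^{(7)}(10)) = −1/1209600 · (-5.05397e-13 − (-6.04800e-06)) = -5.00000e-12.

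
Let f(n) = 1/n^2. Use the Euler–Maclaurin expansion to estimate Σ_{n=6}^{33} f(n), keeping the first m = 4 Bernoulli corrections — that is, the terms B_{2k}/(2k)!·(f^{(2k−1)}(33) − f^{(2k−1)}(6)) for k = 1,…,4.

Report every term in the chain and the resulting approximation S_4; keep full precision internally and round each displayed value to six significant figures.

S_4 ≈ 0.151474

∫_6^33 1/x^2 dx evaluates to 0.136364.
½[f(6) + f(33)] = ½[0.0277778 + 0.000918274] = 0.0143480.
Integral + boundary = 0.150712.
k=1: B_{2}/(2)! × [f^{(1)}(33) − f^{(1)}(6)] = 1/12 × (-5.56529e-05 − (-0.00925926)) = 0.000766967.
Partial sum through k=1: 0.151479.
k=2: B_{4}/(4)! × [f^{(3)}(33) − f^{(3)}(6)] = −1/720 × (-6.13256e-07 − (-0.00308642)) = -4.28584e-06.
Partial sum through k=2: 0.151474.
k=3: B_{6}/(6)! × [f^{(5)}(33) − f^{(5)}(6)] = 1/30240 × (-1.68941e-08 − (-0.00257202)) = 8.50529e-08.
Partial sum through k=3: 0.151474.
k=4: B_{8}/(8)! × [f^{(7)}(33) − f^{(7)}(6)] = −1/1209600 × (-8.68750e-10 − (-0.00400091)) = -3.30763e-09.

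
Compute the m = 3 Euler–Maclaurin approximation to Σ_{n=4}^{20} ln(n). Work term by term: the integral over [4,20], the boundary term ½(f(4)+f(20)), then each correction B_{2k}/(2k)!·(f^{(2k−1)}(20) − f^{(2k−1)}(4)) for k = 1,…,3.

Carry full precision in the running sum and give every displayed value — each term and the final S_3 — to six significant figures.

S_3 ≈ 40.5439

Integral: ∫_4^20 ln(x) dx = 38.3695.
½[f(4) + f(20)] = ½[1.38629 + 2.99573] = 2.19101.
So far: 40.5605.
Correction k=1: B_{2}/2! · (f^{(1)}(20) − f^{(1)}(4)) = 1/12 · (0.0500000 − 0.250000) = -0.0166667.
After k=1: 40.5438.
Correction k=2: B_{4}/4! · (f^{(3)}(20) − f^{(3)}(4)) = −1/720 · (0.000250000 − 0.0312500) = 4.30556e-05.
After k=2: 40.5439.
Correction k=3: B_{6}/6! · (f^{(5)}(20) − f^{(5)}(4)) = 1/30240 · (7.50000e-06 − 0.0234375) = -7.74802e-07.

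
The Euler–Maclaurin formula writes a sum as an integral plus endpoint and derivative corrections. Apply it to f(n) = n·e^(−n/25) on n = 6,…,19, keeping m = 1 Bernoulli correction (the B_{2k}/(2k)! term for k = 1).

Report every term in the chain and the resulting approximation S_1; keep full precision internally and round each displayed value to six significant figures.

S_1 ≈ 101.966

∫_6^19 x·e^(−x/25) dx evaluates to 95.2035.
½[f(6) + f(19)] = ½[4.71977 + 8.88566] = 6.80271.
Integral + boundary = 102.006.
k=1: B_{2}/(2)! × [f^{(1)}(19) − f^{(1)}(6)] = 1/12 × (0.112240 − 0.597837) = -0.0404664.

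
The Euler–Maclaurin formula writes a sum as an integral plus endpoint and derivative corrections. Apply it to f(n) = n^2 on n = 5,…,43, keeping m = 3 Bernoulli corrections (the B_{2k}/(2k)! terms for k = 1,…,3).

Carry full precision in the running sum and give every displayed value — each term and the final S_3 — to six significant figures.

S_3 ≈ 27404.0

The integral term ∫_5^43 x^2 dx = 26460.7.
Boundary: ½(f(5) + f(43)) = ½(25.0000 + 1849.00) = 937.000.
Running total after boundary: 27397.7.
Order-1 term: 1/12 · (86.0000 − 10.0000) = 6.33333.
After k=1: 27404.0.
Order-2 term: −1/720 · (0.00000 − 0.00000) = 0.00000.
After k=2: 27404.0.
Order-3 term: 1/30240 · (0.00000 − 0.00000) = 0.00000.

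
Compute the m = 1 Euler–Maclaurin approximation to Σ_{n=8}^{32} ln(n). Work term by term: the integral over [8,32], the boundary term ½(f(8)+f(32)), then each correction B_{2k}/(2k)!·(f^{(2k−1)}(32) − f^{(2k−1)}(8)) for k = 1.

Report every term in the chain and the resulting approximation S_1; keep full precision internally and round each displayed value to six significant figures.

Integral: ∫_8^32 ln(x) dx = 70.2680.
½[f(8) + f(32)] = ½[2.07944 + 3.46574] = 2.77259.
So far: 73.0406.
Correction k=1: B_{2}/2! · (f^{(1)}(32) − f^{(1)}(8)) = 1/12 · (0.0312500 − 0.125000) = -0.00781250.

S_1 ≈ 73.0328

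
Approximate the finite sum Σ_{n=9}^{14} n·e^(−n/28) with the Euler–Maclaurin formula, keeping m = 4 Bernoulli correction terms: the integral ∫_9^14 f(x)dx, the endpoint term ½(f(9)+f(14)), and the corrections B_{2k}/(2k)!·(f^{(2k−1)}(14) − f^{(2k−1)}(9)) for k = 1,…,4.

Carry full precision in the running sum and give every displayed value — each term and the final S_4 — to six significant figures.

∫_9^14 x·e^(−x/28) dx evaluates to 37.9364.
Boundary: ½(f(9) + f(14)) = ½(6.52601 + 8.49143) = 7.50872.
Integral + boundary = 45.4451.
k=1: B_{2}/(2)! × [f^{(1)}(14) − f^{(1)}(9)] = 1/12 × (0.303265 − 0.492041) = -0.0157313.
After k=1: 45.4294.
k=2: B_{4}/(4)! × [f^{(3)}(14) − f^{(3)}(9)] = −1/720 × (0.00193409 − 0.00247738) = 7.54568e-07.
After k=2: 45.4294.
k=3: B_{6}/(6)! × [f^{(5)}(14) − f^{(5)}(9)] = 1/30240 × (4.44051e-06 − 5.51933e-06) = -3.56752e-11.
After k=3: 45.4294.
k=4: B_{8}/(8)! × [f^{(7)}(14) − f^{(7)}(9)] = −1/1209600 × (8.18122e-09 − 1.00494e-08) = 1.54447e-15.

S_4 ≈ 45.4294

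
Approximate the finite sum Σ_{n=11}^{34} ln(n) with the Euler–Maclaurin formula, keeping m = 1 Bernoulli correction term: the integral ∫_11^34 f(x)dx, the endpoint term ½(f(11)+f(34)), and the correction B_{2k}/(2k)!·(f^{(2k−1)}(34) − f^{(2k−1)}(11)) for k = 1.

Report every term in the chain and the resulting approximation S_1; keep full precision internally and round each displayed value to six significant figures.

S_1 ≈ 73.4764

∫_11^34 ln(x) dx evaluates to 70.5194.
Endpoint term: (f(11) + f(34))/2 = (2.39790 + 3.52636)/2 = 2.96213.
Integral + boundary = 73.4815.
Order-1 term: 1/12 · (0.0294118 − 0.0909091) = -0.00512478.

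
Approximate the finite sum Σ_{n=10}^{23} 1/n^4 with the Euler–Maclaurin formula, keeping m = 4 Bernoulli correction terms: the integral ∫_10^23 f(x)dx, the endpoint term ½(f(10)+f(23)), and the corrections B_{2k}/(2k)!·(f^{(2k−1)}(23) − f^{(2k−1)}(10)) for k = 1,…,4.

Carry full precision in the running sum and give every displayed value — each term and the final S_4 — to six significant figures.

S_4 ≈ 0.000360989

∫_10^23 1/x^4 dx evaluates to 0.000305937.
½[f(10) + f(23)] = ½[0.000100000 + 3.57346e-06] = 5.17867e-05.
Running total after boundary: 0.000357724.
Correction k=1: B_{2}/2! · (f^{(1)}(23) − f^{(1)}(10)) = 1/12 · (-6.21471e-07 − (-4.00000e-05)) = 3.28154e-06.
After k=1: 0.000361005.
Correction k=2: B_{4}/4! · (f^{(3)}(23) − f^{(3)}(10)) = −1/720 · (-3.52441e-08 − (-1.20000e-05)) = -1.66177e-08.
After k=2: 0.000360988.
Correction k=3: B_{6}/6! · (f^{(5)}(23) − f^{(5)}(10)) = 1/30240 · (-3.73094e-09 − (-6.72000e-06)) = 2.22099e-10.
After k=3: 0.000360989.
Correction k=4: B_{8}/8! · (f^{(7)}(23) − f^{(7)}(10)) = −1/1209600 · (-6.34754e-10 − (-6.04800e-06)) = -4.99948e-12.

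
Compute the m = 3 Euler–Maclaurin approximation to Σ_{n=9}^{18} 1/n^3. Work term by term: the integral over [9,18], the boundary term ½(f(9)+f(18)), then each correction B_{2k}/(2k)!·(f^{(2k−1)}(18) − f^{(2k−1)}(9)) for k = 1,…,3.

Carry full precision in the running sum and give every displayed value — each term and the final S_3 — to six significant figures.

Integral: ∫_9^18 1/x^3 dx = 0.00462963.
½[f(9) + f(18)] = ½[0.00137174 + 0.000171468] = 0.000771605.
Integral + boundary = 0.00540123.
Order-1 term: 1/12 · (-2.85780e-05 − (-0.000457247)) = 3.57225e-05.
Running total after k=1: 0.00543696.
Order-2 term: −1/720 · (-1.76407e-06 − (-0.000112901)) = -1.54356e-07.
Running total after k=2: 0.00543680.
Order-3 term: 1/30240 · (-2.28676e-07 − (-5.85410e-05)) = 1.92832e-09.

S_3 ≈ 0.00543680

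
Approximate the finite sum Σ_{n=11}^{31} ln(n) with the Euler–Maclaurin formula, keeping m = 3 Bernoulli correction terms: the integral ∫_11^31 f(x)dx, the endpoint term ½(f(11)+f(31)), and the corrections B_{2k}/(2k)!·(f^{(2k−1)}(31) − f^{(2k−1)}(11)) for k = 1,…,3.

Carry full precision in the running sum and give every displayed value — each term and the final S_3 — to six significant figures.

S_3 ≈ 62.9878

The integral term ∫_11^31 ln(x) dx = 60.0768.
Boundary: ½(f(11) + f(31)) = ½(2.39790 + 3.43399) = 2.91594.
Integral + boundary = 62.9927.
Order-1 term: 1/12 · (0.0322581 − 0.0909091) = -0.00488759.
Partial sum through k=1: 62.9878.
Order-2 term: −1/720 · (6.71344e-05 − 0.00150263) = 1.99374e-06.
Partial sum through k=2: 62.9878.
Order-3 term: 1/30240 · (8.38306e-07 − 0.000149021) = -4.90023e-09.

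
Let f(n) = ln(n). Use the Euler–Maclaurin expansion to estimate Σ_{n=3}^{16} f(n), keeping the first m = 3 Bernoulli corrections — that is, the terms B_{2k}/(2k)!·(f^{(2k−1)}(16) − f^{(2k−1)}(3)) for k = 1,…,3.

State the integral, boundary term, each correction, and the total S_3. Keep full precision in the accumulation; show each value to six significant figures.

S_3 ≈ 29.9787

The integral term ∫_3^16 ln(x) dx = 28.0656.
Endpoint term: (f(3) + f(16))/2 = (1.09861 + 2.77259)/2 = 1.93560.
So far: 30.0012.
Order-1 term: 1/12 · (0.0625000 − 0.333333) = -0.0225694.
Partial sum through k=1: 29.9786.
Order-2 term: −1/720 · (0.000488281 − 0.0740741) = 0.000102202.
Partial sum through k=2: 29.9787.
Order-3 term: 1/30240 · (2.28882e-05 − 0.0987654) = -3.26530e-06.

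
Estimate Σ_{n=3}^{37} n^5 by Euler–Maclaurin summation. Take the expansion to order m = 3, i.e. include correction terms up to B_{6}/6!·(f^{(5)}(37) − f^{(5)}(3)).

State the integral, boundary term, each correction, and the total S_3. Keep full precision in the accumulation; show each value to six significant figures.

S_3 ≈ 4.63074e+08

Integral: ∫_3^37 x^5 dx = 4.27621e+08.
Endpoint term: (f(3) + f(37))/2 = (243.000 + 6.93440e+07)/2 = 3.46721e+07.
Integral + boundary = 4.62293e+08.
Order-1 term: 1/12 · (9.37080e+06 − 405.000) = 780867.
After k=1: 4.63074e+08.
Order-2 term: −1/720 · (82140.0 − 540.000) = -113.333.
After k=2: 4.63074e+08.
Order-3 term: 1/30240 · (120.000 − 120.000) = 0.00000.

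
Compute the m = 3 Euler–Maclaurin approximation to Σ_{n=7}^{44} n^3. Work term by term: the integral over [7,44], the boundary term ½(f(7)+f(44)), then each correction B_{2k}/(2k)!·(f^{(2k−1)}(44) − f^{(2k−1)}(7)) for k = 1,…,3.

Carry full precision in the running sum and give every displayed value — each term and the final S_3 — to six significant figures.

Integral: ∫_7^44 x^3 dx = 936424.
Boundary: ½(f(7) + f(44)) = ½(343.000 + 85184.0) = 42763.5.
So far: 979187.
Correction k=1: B_{2}/2! · (f^{(1)}(44) − f^{(1)}(7)) = 1/12 · (5808.00 − 147.000) = 471.750.
Partial sum through k=1: 979659.
Correction k=2: B_{4}/4! · (f^{(3)}(44) − f^{(3)}(7)) = −1/720 · (6.00000 − 6.00000) = 0.00000.
Partial sum through k=2: 979659.
Correction k=3: B_{6}/6! · (f^{(5)}(44) − f^{(5)}(7)) = 1/30240 · (0.00000 − 0.00000) = 0.00000.

S_3 ≈ 979659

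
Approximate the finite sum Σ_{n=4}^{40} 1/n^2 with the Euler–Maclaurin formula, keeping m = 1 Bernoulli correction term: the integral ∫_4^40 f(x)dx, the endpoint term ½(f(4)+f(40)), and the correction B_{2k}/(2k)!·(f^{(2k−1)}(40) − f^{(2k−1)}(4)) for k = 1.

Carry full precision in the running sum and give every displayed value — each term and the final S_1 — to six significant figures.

S_1 ≈ 0.259164

Integral: ∫_4^40 1/x^2 dx = 0.225000.
½[f(4) + f(40)] = ½[0.0625000 + 0.000625000] = 0.0315625.
Integral + boundary = 0.256563.
Order-1 term: 1/12 · (-3.12500e-05 − (-0.0312500)) = 0.00260156.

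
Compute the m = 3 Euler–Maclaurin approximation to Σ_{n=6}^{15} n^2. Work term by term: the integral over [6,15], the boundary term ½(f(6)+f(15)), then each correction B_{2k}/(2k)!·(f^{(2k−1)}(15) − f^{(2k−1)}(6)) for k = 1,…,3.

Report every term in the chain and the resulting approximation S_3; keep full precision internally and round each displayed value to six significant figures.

The integral term ∫_6^15 x^2 dx = 1053.00.
½[f(6) + f(15)] = ½[36.0000 + 225.000] = 130.500.
Integral + boundary = 1183.50.
k=1: B_{2}/(2)! × [f^{(1)}(15) − f^{(1)}(6)] = 1/12 × (30.0000 − 12.0000) = 1.50000.
After k=1: 1185.00.
k=2: B_{4}/(4)! × [f^{(3)}(15) − f^{(3)}(6)] = −1/720 × (0.00000 − 0.00000) = 0.00000.
After k=2: 1185.00.
k=3: B_{6}/(6)! × [f^{(5)}(15) − f^{(5)}(6)] = 1/30240 × (0.00000 − 0.00000) = 0.00000.

S_3 ≈ 1185.00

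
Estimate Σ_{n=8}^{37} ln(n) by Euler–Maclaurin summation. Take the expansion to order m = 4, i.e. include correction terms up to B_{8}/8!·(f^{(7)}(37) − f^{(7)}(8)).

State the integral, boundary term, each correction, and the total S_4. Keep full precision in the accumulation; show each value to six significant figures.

The integral term ∫_8^37 ln(x) dx = 87.9684.
Boundary: ½(f(8) + f(37)) = ½(2.07944 + 3.61092) = 2.84518.
Integral + boundary = 90.8136.
k=1: B_{2}/(2)! × [f^{(1)}(37) − f^{(1)}(8)] = 1/12 × (0.0270270 − 0.125000) = -0.00816441.
Partial sum through k=1: 90.8054.
k=2: B_{4}/(4)! × [f^{(3)}(37) − f^{(3)}(8)] = −1/720 × (3.94843e-05 − 0.00390625) = 5.37051e-06.
Partial sum through k=2: 90.8055.
k=3: B_{6}/(6)! × [f^{(5)}(37) − f^{(5)}(8)] = 1/30240 × (3.46101e-07 − 0.000732422) = -2.42089e-08.
Partial sum through k=3: 90.8055.
k=4: B_{8}/(8)! × [f^{(7)}(37) − f^{(7)}(8)] = −1/1209600 × (7.58439e-09 − 0.000343323) = 2.83825e-10.

S_4 ≈ 90.8055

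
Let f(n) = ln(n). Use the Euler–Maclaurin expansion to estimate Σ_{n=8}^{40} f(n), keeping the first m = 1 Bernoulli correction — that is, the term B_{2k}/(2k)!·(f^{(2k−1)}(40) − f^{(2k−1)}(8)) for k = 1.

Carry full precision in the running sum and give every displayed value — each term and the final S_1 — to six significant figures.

S_1 ≈ 101.795

Integral: ∫_8^40 ln(x) dx = 98.9196.
½[f(8) + f(40)] = ½[2.07944 + 3.68888] = 2.88416.
Integral + boundary = 101.804.
Order-1 term: 1/12 · (0.0250000 − 0.125000) = -0.00833333.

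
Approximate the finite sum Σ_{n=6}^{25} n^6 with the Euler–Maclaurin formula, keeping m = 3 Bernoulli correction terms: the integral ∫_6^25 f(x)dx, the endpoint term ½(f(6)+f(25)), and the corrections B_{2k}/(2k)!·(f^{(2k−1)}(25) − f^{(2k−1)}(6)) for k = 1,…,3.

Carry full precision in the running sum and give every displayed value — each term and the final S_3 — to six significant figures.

The integral term ∫_6^25 x^6 dx = 8.71891e+08.
Endpoint term: (f(6) + f(25))/2 = (46656.0 + 2.44141e+08)/2 = 1.22094e+08.
So far: 9.93984e+08.
Correction k=1: B_{2}/2! · (f^{(1)}(25) − f^{(1)}(6)) = 1/12 · (5.85938e+07 − 46656.0) = 4.87892e+06.
Partial sum through k=1: 9.98863e+08.
Correction k=2: B_{4}/4! · (f^{(3)}(25) − f^{(3)}(6)) = −1/720 · (1.87500e+06 − 25920.0) = -2568.17.
Partial sum through k=2: 9.98861e+08.
Correction k=3: B_{6}/6! · (f^{(5)}(25) − f^{(5)}(6)) = 1/30240 · (18000.0 − 4320.00) = 0.452381.

S_3 ≈ 9.98861e+08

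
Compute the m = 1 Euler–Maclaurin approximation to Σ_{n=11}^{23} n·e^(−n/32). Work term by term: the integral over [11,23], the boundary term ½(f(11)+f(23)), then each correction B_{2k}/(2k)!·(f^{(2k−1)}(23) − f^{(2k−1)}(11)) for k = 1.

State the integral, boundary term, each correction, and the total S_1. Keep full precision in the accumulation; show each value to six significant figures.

S_1 ≈ 127.452

The integral term ∫_11^23 x·e^(−x/32) dx = 117.975.
Endpoint term: (f(11) + f(23))/2 = (7.80017 + 11.2093)/2 = 9.50474.
Running total after boundary: 127.479.
Correction k=1: B_{2}/2! · (f^{(1)}(23) − f^{(1)}(11)) = 1/12 · (0.137070 − 0.465351) = -0.0273567.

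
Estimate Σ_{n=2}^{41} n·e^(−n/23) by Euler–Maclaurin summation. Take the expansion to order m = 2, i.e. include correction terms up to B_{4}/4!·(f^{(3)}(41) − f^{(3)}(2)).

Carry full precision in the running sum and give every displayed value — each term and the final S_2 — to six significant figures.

S_2 ≈ 283.808

The integral term ∫_2^41 x·e^(−x/23) dx = 279.524.
Endpoint term: (f(2) + f(41))/2 = (1.83343 + 6.89615)/2 = 4.36479.
Integral + boundary = 283.888.
k=1: B_{2}/(2)! × [f^{(1)}(41) − f^{(1)}(2)] = 1/12 × (-0.131634 − 0.837002) = -0.0807197.
Partial sum through k=1: 283.808.
k=2: B_{4}/(4)! × [f^{(3)}(41) − f^{(3)}(2)] = −1/720 × (0.000387077 − 0.00504808) = 6.47362e-06.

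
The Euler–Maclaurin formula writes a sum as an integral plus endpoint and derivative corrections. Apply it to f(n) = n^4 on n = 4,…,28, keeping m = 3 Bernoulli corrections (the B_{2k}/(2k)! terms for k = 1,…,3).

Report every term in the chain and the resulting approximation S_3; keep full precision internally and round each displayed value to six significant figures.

∫_4^28 x^4 dx evaluates to 3.44187e+06.
Endpoint term: (f(4) + f(28))/2 = (256.000 + 614656)/2 = 307456.
Integral + boundary = 3.74932e+06.
Order-1 term: 1/12 · (87808.0 − 256.000) = 7296.00.
After k=1: 3.75662e+06.
Order-2 term: −1/720 · (672.000 − 96.0000) = -0.800000.
After k=2: 3.75662e+06.
Order-3 term: 1/30240 · (0.00000 − 0.00000) = 0.00000.

S_3 ≈ 3.75662e+06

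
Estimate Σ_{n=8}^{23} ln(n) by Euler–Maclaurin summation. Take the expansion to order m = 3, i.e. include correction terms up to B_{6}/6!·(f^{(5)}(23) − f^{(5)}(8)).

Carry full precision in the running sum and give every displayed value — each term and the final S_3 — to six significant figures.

The integral term ∫_8^23 ln(x) dx = 40.4808.
½[f(8) + f(23)] = ½[2.07944 + 3.13549] = 2.60747.
So far: 43.0883.
Correction k=1: B_{2}/2! · (f^{(1)}(23) − f^{(1)}(8)) = 1/12 · (0.0434783 − 0.125000) = -0.00679348.
Running total after k=1: 43.0815.
Correction k=2: B_{4}/4! · (f^{(3)}(23) − f^{(3)}(8)) = −1/720 · (0.000164379 − 0.00390625) = 5.19704e-06.
Running total after k=2: 43.0815.
Correction k=3: B_{6}/6! · (f^{(5)}(23) − f^{(5)}(8)) = 1/30240 · (3.72883e-06 − 0.000732422) = -2.40970e-08.

S_3 ≈ 43.0815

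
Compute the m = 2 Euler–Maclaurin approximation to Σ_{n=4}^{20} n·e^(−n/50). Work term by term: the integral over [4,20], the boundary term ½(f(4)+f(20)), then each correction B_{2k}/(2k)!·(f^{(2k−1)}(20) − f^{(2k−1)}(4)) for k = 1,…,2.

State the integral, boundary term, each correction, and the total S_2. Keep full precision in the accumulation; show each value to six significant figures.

Integral: ∫_4^20 x·e^(−x/50) dx = 146.294.
½[f(4) + f(20)] = ½[3.69247 + 13.4064] = 8.54943.
Integral + boundary = 154.843.
Order-1 term: 1/12 · (0.402192 − 0.849267) = -0.0372563.
After k=1: 154.806.
Order-2 term: −1/720 · (0.000697133 − 0.00107820) = 5.29260e-07.

S_2 ≈ 154.806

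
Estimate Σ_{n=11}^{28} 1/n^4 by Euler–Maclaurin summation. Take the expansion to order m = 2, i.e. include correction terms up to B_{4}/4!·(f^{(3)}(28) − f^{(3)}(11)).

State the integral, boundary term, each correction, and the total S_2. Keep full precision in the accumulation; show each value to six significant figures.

The integral term ∫_11^28 1/x^4 dx = 0.000235254.
Boundary: ½(f(11) + f(28)) = ½(6.83013e-05 + 1.62693e-06) = 3.49641e-05.
Running total after boundary: 0.000270218.
Correction k=1: B_{2}/2! · (f^{(1)}(28) − f^{(1)}(11)) = 1/12 · (-2.32418e-07 − (-2.48369e-05)) = 2.05037e-06.
Partial sum through k=1: 0.000272268.
Correction k=2: B_{4}/4! · (f^{(3)}(28) − f^{(3)}(11)) = −1/720 · (-8.89355e-09 − (-6.15790e-06)) = -8.54028e-09.

S_2 ≈ 0.000272260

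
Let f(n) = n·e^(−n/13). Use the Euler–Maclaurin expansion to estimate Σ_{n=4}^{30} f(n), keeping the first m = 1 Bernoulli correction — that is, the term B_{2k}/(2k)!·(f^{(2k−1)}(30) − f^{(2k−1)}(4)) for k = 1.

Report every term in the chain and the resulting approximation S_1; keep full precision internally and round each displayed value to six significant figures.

S_1 ≈ 109.760

Integral: ∫_4^30 x·e^(−x/13) dx = 106.851.
Boundary: ½(f(4) + f(30)) = ½(2.94057 + 2.98472) = 2.96264.
Running total after boundary: 109.814.
Order-1 term: 1/12 · (-0.130103 − 0.508944) = -0.0532539.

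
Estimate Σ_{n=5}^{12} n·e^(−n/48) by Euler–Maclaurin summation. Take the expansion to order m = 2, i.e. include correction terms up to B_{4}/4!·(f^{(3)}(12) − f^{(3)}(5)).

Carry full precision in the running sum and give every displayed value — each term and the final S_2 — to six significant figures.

The integral term ∫_5^12 x·e^(−x/48) dx = 49.3888.
Boundary: ½(f(5) + f(12)) = ½(4.50538 + 9.34561) = 6.92549.
So far: 56.3143.
k=1: B_{2}/(2)! × [f^{(1)}(12) − f^{(1)}(5)] = 1/12 × (0.584101 − 0.807213) = -0.0185927.
After k=1: 56.2957.
k=2: B_{4}/(4)! × [f^{(3)}(12) − f^{(3)}(5)] = −1/720 × (0.000929558 − 0.00113254) = 2.81914e-07.

S_2 ≈ 56.2957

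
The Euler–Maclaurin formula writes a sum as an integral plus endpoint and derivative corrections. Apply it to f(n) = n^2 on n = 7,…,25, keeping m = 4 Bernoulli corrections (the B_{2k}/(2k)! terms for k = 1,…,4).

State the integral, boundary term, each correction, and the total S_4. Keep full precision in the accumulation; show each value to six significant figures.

S_4 ≈ 5434.00

Integral: ∫_7^25 x^2 dx = 5094.00.
½[f(7) + f(25)] = ½[49.0000 + 625.000] = 337.000.
Running total after boundary: 5431.00.
k=1: B_{2}/(2)! × [f^{(1)}(25) − f^{(1)}(7)] = 1/12 × (50.0000 − 14.0000) = 3.00000.
Partial sum through k=1: 5434.00.
k=2: B_{4}/(4)! × [f^{(3)}(25) − f^{(3)}(7)] = −1/720 × (0.00000 − 0.00000) = 0.00000.
Partial sum through k=2: 5434.00.
k=3: B_{6}/(6)! × [f^{(5)}(25) − f^{(5)}(7)] = 1/30240 × (0.00000 − 0.00000) = 0.00000.
Partial sum through k=3: 5434.00.
k=4: B_{8}/(8)! × [f^{(7)}(25) − f^{(7)}(7)] = −1/1209600 × (0.00000 − 0.00000) = 0.00000.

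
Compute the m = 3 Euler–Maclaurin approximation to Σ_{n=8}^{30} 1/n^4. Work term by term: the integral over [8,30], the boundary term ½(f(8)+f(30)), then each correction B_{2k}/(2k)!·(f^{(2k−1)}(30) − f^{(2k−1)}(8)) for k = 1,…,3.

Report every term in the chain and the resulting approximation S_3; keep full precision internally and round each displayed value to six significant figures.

S_3 ≈ 0.000771465

The integral term ∫_8^30 1/x^4 dx = 0.000638696.
Boundary: ½(f(8) + f(30)) = ½(0.000244141 + 1.23457e-06) = 0.000122688.
Integral + boundary = 0.000761384.
Correction k=1: B_{2}/2! · (f^{(1)}(30) − f^{(1)}(8)) = 1/12 · (-1.64609e-07 − (-0.000122070)) = 1.01588e-05.
After k=1: 0.000771542.
Correction k=2: B_{4}/4! · (f^{(3)}(30) − f^{(3)}(8)) = −1/720 · (-5.48697e-09 − (-5.72205e-05)) = -7.94652e-08.
After k=2: 0.000771463.
Correction k=3: B_{6}/6! · (f^{(5)}(30) − f^{(5)}(8)) = 1/30240 · (-3.41411e-10 − (-5.00679e-05)) = 1.65567e-09.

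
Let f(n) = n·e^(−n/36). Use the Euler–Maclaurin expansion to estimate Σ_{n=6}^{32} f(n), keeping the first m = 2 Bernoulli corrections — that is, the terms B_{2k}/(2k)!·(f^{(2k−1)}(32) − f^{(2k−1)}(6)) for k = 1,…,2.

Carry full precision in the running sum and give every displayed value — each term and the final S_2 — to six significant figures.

Integral: ∫_6^32 x·e^(−x/36) dx = 273.477.
Endpoint term: (f(6) + f(32))/2 = (5.07889 + 13.1556)/2 = 9.11724.
Integral + boundary = 282.595.
Order-1 term: 1/12 · (0.0456791 − 0.705401) = -0.0549769.
Partial sum through k=1: 282.540.
Order-2 term: −1/720 · (0.000669679 − 0.00185059) = 1.64015e-06.

S_2 ≈ 282.540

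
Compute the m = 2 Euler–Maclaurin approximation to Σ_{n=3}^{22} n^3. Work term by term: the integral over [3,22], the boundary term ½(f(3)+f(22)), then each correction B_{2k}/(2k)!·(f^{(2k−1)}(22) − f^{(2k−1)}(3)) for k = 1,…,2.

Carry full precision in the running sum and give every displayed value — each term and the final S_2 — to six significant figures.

Integral: ∫_3^22 x^3 dx = 58543.8.
½[f(3) + f(22)] = ½[27.0000 + 10648.0] = 5337.50.
Running total after boundary: 63881.2.
k=1: B_{2}/(2)! × [f^{(1)}(22) − f^{(1)}(3)] = 1/12 × (1452.00 − 27.0000) = 118.750.
Partial sum through k=1: 64000.0.
k=2: B_{4}/(4)! × [f^{(3)}(22) − f^{(3)}(3)] = −1/720 × (6.00000 − 6.00000) = 0.00000.

S_2 ≈ 64000.0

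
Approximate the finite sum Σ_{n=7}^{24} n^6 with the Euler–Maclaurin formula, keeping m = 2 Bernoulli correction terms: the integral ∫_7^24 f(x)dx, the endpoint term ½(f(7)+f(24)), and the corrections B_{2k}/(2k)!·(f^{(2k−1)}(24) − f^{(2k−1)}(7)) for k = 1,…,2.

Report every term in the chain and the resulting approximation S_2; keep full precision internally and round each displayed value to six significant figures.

Integral: ∫_7^24 x^6 dx = 6.55093e+08.
Endpoint term: (f(7) + f(24))/2 = (117649 + 1.91103e+08)/2 = 9.56103e+07.
So far: 7.50703e+08.
Order-1 term: 1/12 · (4.77757e+07 − 100842) = 3.97291e+06.
Partial sum through k=1: 7.54676e+08.
Order-2 term: −1/720 · (1.65888e+06 − 41160.0) = -2246.83.

S_2 ≈ 7.54674e+08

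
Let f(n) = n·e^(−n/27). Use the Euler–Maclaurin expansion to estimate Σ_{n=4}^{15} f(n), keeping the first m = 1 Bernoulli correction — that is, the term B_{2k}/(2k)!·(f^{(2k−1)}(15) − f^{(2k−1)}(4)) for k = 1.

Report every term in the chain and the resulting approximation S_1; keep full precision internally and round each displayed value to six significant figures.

S_1 ≈ 77.0993

The integral term ∫_4^15 x·e^(−x/27) dx = 71.1115.
Endpoint term: (f(4) + f(15))/2 = (3.44921 + 8.60630)/2 = 6.02776.
Integral + boundary = 77.1393.
k=1: B_{2}/(2)! × [f^{(1)}(15) − f^{(1)}(4)] = 1/12 × (0.255002 − 0.734555) = -0.0399628.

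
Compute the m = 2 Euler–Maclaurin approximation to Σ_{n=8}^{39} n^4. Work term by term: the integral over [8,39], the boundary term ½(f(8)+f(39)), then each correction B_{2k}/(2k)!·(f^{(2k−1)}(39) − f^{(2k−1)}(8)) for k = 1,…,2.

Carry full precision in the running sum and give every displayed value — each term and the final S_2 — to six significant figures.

S_2 ≈ 1.92167e+07

The integral term ∫_8^39 x^4 dx = 1.80383e+07.
½[f(8) + f(39)] = ½[4096.00 + 2.31344e+06] = 1.15877e+06.
Integral + boundary = 1.91971e+07.
Correction k=1: B_{2}/2! · (f^{(1)}(39) − f^{(1)}(8)) = 1/12 · (237276 − 2048.00) = 19602.3.
After k=1: 1.92167e+07.
Correction k=2: B_{4}/4! · (f^{(3)}(39) − f^{(3)}(8)) = −1/720 · (936.000 − 192.000) = -1.03333.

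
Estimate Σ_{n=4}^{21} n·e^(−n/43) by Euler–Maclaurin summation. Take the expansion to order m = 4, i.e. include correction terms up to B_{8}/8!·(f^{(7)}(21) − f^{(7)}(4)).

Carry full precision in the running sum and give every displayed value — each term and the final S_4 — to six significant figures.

Integral: ∫_4^21 x·e^(−x/43) dx = 152.785.
Endpoint term: (f(4) + f(21))/2 = (3.64469 + 12.8861)/2 = 8.26540.
Running total after boundary: 161.050.
Order-1 term: 1/12 · (0.313947 − 0.826412) = -0.0427054.
Partial sum through k=1: 161.007.
Order-2 term: −1/720 · (0.000833530 − 0.00143253) = 8.31951e-07.
Partial sum through k=2: 161.007.
Order-3 term: 1/30240 · (8.09771e-07 − 1.30780e-06) = -1.64692e-11.
Partial sum through k=3: 161.007.
Order-4 term: −1/1209600 · (6.32094e-10 − 9.95584e-10) = 3.00504e-16.

S_4 ≈ 161.007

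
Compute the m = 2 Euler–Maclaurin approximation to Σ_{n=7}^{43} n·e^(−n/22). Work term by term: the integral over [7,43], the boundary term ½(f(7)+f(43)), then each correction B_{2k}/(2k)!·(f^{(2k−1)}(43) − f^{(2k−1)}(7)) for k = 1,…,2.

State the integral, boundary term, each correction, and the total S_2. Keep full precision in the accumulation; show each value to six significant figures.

S_2 ≈ 267.136

∫_7^43 x·e^(−x/22) dx evaluates to 261.597.
Boundary: ½(f(7) + f(43)) = ½(5.09229 + 6.09004) = 5.59117.
Integral + boundary = 267.188.
Order-1 term: 1/12 · (-0.135191 − 0.496003) = -0.0525995.
Running total after k=1: 267.136.
Order-2 term: −1/720 · (0.000305923 − 0.00403088) = 5.17355e-06.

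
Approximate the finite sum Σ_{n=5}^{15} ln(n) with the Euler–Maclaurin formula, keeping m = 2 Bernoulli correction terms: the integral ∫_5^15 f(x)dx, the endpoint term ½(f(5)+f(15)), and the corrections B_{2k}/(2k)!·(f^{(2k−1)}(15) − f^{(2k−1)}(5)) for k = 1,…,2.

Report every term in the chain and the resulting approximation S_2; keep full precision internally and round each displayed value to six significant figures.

S_2 ≈ 24.7212

The integral term ∫_5^15 ln(x) dx = 22.5736.
Endpoint term: (f(5) + f(15))/2 = (1.60944 + 2.70805)/2 = 2.15874.
Running total after boundary: 24.7323.
Correction k=1: B_{2}/2! · (f^{(1)}(15) − f^{(1)}(5)) = 1/12 · (0.0666667 − 0.200000) = -0.0111111.
After k=1: 24.7212.
Correction k=2: B_{4}/4! · (f^{(3)}(15) − f^{(3)}(5)) = −1/720 · (0.000592593 − 0.0160000) = 2.13992e-05.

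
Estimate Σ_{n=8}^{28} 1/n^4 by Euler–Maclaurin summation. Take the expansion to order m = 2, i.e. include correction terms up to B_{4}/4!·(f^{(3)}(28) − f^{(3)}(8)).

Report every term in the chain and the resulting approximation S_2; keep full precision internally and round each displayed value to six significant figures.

S_2 ≈ 0.000768814

∫_8^28 1/x^4 dx evaluates to 0.000635857.
½[f(8) + f(28)] = ½[0.000244141 + 1.62693e-06] = 0.000122884.
Running total after boundary: 0.000758741.
Order-1 term: 1/12 · (-2.32418e-07 − (-0.000122070)) = 1.01532e-05.
After k=1: 0.000768894.
Order-2 term: −1/720 · (-8.89355e-09 − (-5.72205e-05)) = -7.94605e-08.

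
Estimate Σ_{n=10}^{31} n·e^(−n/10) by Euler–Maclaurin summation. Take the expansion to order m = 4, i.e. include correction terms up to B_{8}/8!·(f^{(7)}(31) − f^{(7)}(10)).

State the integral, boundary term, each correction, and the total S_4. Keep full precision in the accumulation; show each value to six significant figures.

Integral: ∫_10^31 x·e^(−x/10) dx = 55.1057.
Endpoint term: (f(10) + f(31))/2 = (3.67879 + 1.39653)/2 = 2.53766.
Integral + boundary = 57.6434.
k=1: B_{2}/(2)! × [f^{(1)}(31) − f^{(1)}(10)] = 1/12 × (-0.0946033 − 0.00000) = -0.00788361.
Partial sum through k=1: 57.6355.
k=2: B_{4}/(4)! × [f^{(3)}(31) − f^{(3)}(10)] = −1/720 × (-4.50492e-05 − 0.00735759) = 1.02814e-05.
Partial sum through k=2: 57.6355.
k=3: B_{6}/(6)! × [f^{(5)}(31) − f^{(5)}(10)] = 1/30240 × (8.55935e-06 − 0.000147152) = -4.58308e-09.
Partial sum through k=3: 57.6355.
k=4: B_{8}/(8)! × [f^{(7)}(31) − f^{(7)}(10)] = −1/1209600 × (1.75692e-07 − 2.20728e-06) = 1.67955e-12.

S_4 ≈ 57.6355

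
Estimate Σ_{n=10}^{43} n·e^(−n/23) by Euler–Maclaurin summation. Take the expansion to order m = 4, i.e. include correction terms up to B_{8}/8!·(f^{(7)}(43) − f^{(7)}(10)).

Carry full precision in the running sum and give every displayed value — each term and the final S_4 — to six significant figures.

S_4 ≈ 263.830

Integral: ∫_10^43 x·e^(−x/23) dx = 257.319.
½[f(10) + f(43)] = ½[6.47405 + 6.63020] = 6.55213.
Integral + boundary = 263.871.
k=1: B_{2}/(2)! × [f^{(1)}(43) − f^{(1)}(10)] = 1/12 × (-0.134079 − 0.365925) = -0.0416670.
Partial sum through k=1: 263.830.
k=2: B_{4}/(4)! × [f^{(3)}(43) − f^{(3)}(10)] = −1/720 × (0.000329494 − 0.00313939) = 3.90263e-06.
Partial sum through k=2: 263.830.
k=3: B_{6}/(6)! × [f^{(5)}(43) − f^{(5)}(10)] = 1/30240 × (1.72485e-06 − 1.05615e-05) = -2.92218e-10.
Partial sum through k=3: 263.830.
k=4: B_{8}/(8)! × [f^{(7)}(43) − f^{(7)}(10)] = −1/1209600 × (5.34374e-09 − 2.87117e-08) = 1.93187e-14.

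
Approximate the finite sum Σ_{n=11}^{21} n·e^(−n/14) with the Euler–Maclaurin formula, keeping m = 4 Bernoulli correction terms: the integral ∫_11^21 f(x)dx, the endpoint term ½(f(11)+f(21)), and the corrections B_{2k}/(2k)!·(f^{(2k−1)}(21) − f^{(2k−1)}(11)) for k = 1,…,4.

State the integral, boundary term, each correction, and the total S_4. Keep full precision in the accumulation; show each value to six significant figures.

∫_11^21 x·e^(−x/14) dx evaluates to 50.1941.
Endpoint term: (f(11) + f(21))/2 = (5.01373 + 4.68573)/2 = 4.84973.
Integral + boundary = 55.0439.
Order-1 term: 1/12 · (-0.111565 − 0.0976701) = -0.0174363.
Running total after k=1: 55.0264.
Order-2 term: −1/720 · (0.00170763 − 0.00514928) = 4.78007e-06.
Running total after k=2: 55.0264.
Order-3 term: 1/30240 · (2.03289e-05 − 5.00012e-05) = -9.81226e-10.
Running total after k=3: 55.0264.
Order-4 term: −1/1209600 · (1.62987e-07 − 3.76176e-07) = 1.76248e-13.

S_4 ≈ 55.0264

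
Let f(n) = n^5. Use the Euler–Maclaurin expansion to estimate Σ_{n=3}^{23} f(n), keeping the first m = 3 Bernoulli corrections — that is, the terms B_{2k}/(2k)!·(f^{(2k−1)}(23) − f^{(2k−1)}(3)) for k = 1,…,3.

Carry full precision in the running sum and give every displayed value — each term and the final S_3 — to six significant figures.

∫_3^23 x^5 dx evaluates to 2.46725e+07.
½[f(3) + f(23)] = ½[243.000 + 6.43634e+06] = 3.21829e+06.
So far: 2.78908e+07.
Order-1 term: 1/12 · (1.39920e+06 − 405.000) = 116567.
After k=1: 2.80074e+07.
Order-2 term: −1/720 · (31740.0 − 540.000) = -43.3333.
After k=2: 2.80073e+07.
Order-3 term: 1/30240 · (120.000 − 120.000) = 0.00000.

S_3 ≈ 2.80073e+07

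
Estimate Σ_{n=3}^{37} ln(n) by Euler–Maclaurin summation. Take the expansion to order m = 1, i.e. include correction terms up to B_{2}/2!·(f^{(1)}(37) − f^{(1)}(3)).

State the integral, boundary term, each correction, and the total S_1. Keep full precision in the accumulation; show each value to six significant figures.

Integral: ∫_3^37 ln(x) dx = 96.3081.
Boundary: ½(f(3) + f(37)) = ½(1.09861 + 3.61092) = 2.35477.
Running total after boundary: 98.6629.
Order-1 term: 1/12 · (0.0270270 − 0.333333) = -0.0255255.

S_1 ≈ 98.6374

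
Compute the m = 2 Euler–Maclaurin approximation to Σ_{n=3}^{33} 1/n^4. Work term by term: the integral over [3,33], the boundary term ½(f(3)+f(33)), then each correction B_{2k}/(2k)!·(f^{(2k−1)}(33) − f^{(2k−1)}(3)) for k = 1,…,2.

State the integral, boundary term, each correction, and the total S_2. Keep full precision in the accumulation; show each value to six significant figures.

Integral: ∫_3^33 1/x^4 dx = 0.0123364.
½[f(3) + f(33)] = ½[0.0123457 + 8.43226e-07] = 0.00617326.
Integral + boundary = 0.0185097.
Order-1 term: 1/12 · (-1.02209e-07 − (-0.0164609)) = 0.00137173.
After k=1: 0.0198814.
Order-2 term: −1/720 · (-2.81568e-09 − (-0.0548697)) = -7.62079e-05.

S_2 ≈ 0.0198052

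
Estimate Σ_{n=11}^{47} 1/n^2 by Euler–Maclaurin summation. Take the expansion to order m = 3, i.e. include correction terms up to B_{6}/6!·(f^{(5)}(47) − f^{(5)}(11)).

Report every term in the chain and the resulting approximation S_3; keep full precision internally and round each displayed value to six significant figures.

Integral: ∫_11^47 1/x^2 dx = 0.0696325.
Endpoint term: (f(11) + f(47))/2 = (0.00826446 + 0.000452694)/2 = 0.00435858.
Integral + boundary = 0.0739911.
Correction k=1: B_{2}/2! · (f^{(1)}(47) − f^{(1)}(11)) = 1/12 · (-1.92636e-05 − (-0.00150263)) = 0.000123614.
Running total after k=1: 0.0741147.
Correction k=2: B_{4}/4! · (f^{(3)}(47) − f^{(3)}(11)) = −1/720 · (-1.04646e-07 − (-0.000149021)) = -2.06828e-07.
Running total after k=2: 0.0741145.
Correction k=3: B_{6}/6! · (f^{(5)}(47) − f^{(5)}(11)) = 1/30240 · (-1.42117e-09 − (-3.69474e-05)) = 1.22176e-09.

S_3 ≈ 0.0741145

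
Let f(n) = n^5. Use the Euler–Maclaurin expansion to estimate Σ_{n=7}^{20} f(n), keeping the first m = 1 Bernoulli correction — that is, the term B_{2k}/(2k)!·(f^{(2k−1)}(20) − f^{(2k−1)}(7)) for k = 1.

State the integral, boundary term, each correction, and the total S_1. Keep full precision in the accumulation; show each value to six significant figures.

The integral term ∫_7^20 x^5 dx = 1.06471e+07.
Boundary: ½(f(7) + f(20)) = ½(16807.0 + 3.20000e+06) = 1.60840e+06.
So far: 1.22555e+07.
Correction k=1: B_{2}/2! · (f^{(1)}(20) − f^{(1)}(7)) = 1/12 · (800000 − 12005.0) = 65666.2.

S_1 ≈ 1.23211e+07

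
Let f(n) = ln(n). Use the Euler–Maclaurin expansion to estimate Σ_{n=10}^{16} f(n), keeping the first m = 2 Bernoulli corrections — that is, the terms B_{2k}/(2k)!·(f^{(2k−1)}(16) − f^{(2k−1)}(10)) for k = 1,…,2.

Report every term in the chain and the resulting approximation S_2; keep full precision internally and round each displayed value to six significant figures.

∫_10^16 ln(x) dx evaluates to 15.3356.
Boundary: ½(f(10) + f(16)) = ½(2.30259 + 2.77259) = 2.53759.
Running total after boundary: 17.8732.
Order-1 term: 1/12 · (0.0625000 − 0.100000) = -0.00312500.
Running total after k=1: 17.8700.
Order-2 term: −1/720 · (0.000488281 − 0.00200000) = 2.09961e-06.

S_2 ≈ 17.8700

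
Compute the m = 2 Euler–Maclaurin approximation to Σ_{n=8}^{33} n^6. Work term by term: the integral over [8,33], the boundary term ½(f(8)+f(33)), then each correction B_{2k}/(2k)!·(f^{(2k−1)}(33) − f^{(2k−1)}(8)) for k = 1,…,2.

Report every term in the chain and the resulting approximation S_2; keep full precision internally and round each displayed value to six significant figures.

S_2 ≈ 6.75346e+09

The integral term ∫_8^33 x^6 dx = 6.08805e+09.
Boundary: ½(f(8) + f(33)) = ½(262144 + 1.29147e+09) = 6.45865e+08.
Integral + boundary = 6.73391e+09.
Correction k=1: B_{2}/2! · (f^{(1)}(33) − f^{(1)}(8)) = 1/12 · (2.34812e+08 − 196608) = 1.95513e+07.
After k=1: 6.75347e+09.
Correction k=2: B_{4}/4! · (f^{(3)}(33) − f^{(3)}(8)) = −1/720 · (4.31244e+06 − 61440.0) = -5904.17.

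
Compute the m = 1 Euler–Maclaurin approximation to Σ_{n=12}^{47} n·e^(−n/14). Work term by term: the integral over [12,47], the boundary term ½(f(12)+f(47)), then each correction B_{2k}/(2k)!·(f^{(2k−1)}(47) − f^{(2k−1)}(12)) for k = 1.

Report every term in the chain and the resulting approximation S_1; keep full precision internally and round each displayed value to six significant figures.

Integral: ∫_12^47 x·e^(−x/14) dx = 124.723.
Boundary: ½(f(12) + f(47)) = ½(5.09247 + 1.63723) = 3.36485.
So far: 128.088.
k=1: B_{2}/(2)! × [f^{(1)}(47) − f^{(1)}(12)] = 1/12 × (-0.0821102 − 0.0606247) = -0.0118946.

S_1 ≈ 128.076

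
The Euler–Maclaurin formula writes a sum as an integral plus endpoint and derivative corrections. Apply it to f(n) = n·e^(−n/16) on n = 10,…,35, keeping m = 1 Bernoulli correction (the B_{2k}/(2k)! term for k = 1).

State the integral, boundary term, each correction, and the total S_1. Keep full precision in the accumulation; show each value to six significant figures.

S_1 ≈ 135.728

Integral: ∫_10^35 x·e^(−x/16) dx = 131.116.
Boundary: ½(f(10) + f(35)) = ½(5.35261 + 3.92689) = 4.63975.
Running total after boundary: 135.756.
k=1: B_{2}/(2)! × [f^{(1)}(35) − f^{(1)}(10)] = 1/12 × (-0.133234 − 0.200723) = -0.0278297.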